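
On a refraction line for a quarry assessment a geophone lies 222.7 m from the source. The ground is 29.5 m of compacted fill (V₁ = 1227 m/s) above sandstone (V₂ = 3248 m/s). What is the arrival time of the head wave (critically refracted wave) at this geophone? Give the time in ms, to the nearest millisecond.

113 ms

θ_c = arcsin(V₁/V₂) = arcsin(1227/3248) = 22.20°, cos θ_c = 0.9259.
Intercept time tᵢ = 2h cos θ_c / V₁ = 2·29.5·0.9259/1227 = 0.04452 s.
t = x/V₂ + tᵢ = 222.7/3248 + 0.04452 = 0.11309 s.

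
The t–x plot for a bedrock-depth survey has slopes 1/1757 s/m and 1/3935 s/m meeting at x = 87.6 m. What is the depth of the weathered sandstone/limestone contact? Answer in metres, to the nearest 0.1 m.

27.1 m

x_cross = 2h·√((V₂+V₁)/(V₂−V₁)) → h = x_cross / (2·√((V₂+V₁)/(V₂−V₁))).
√((V₂+V₁)/(V₂−V₁)) = √((3935+1757)/(3935−1757)) = 1.6166.
h = 87.6 / (2·1.6166) = 27.09 m.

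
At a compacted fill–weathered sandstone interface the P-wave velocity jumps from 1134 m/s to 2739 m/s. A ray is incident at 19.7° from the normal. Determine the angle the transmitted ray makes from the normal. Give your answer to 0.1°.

Snell's law: sin θ₂ = (V₂/V₁)·sin θ₁ = (2739/1134)·sin 19.7° = 0.8142.
θ₂ = sin⁻¹(0.8142) = 54.51° (from vertical).

54.5°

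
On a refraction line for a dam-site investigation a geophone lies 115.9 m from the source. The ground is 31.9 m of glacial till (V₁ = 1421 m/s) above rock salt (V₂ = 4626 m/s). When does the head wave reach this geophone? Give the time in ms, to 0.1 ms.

67.8 ms

θ_c = arcsin(V₁/V₂) = arcsin(1421/4626) = 17.89°, cos θ_c = 0.9517.
Intercept time tᵢ = 2h cos θ_c / V₁ = 2·31.9·0.9517/1421 = 0.04273 s.
t = x/V₂ + tᵢ = 115.9/4626 + 0.04273 = 0.06778 s.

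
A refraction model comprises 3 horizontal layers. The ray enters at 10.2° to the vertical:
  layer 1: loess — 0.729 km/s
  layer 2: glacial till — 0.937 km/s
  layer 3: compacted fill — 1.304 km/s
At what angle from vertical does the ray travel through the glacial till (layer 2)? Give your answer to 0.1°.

Ray parameter p = sin 10.2° / 0.729 = 2.4291e-01 s/km.
sin θ_2 = p·V_2 = 2.4291e-01 × 0.937 = 0.2276.
θ_2 = 13.16° from the vertical.

13.2°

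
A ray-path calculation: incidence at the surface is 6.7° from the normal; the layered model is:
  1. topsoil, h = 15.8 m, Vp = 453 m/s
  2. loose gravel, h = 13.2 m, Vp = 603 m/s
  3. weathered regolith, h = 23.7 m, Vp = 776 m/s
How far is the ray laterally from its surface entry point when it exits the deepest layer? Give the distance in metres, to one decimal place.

8.8 m

Apply Snell's law at each interface; in layer i the horizontal offset is hᵢ·tan θᵢ.
Layer 1: θ = 6.70°; offset = 15.8·tan 6.70° = 1.856 m.
Layer 2: sin θ = 603·sin 6.7°/453 = 0.1553, θ = 8.93°; offset = 13.2·tan 8.93° = 2.075 m.
Layer 3: sin θ = 776·sin 6.7°/453 = 0.1999, θ = 11.53°; offset = 23.7·tan 11.53° = 4.834 m.
Σ offsets = 8.765 m.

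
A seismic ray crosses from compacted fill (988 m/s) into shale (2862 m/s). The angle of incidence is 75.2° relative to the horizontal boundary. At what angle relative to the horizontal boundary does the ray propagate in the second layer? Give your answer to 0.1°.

Angle from the normal: 90° − 75.2° = 14.8°.
sin θ₁/V₁ = sin θ₂/V₂ ⇒ sin θ₂ = 2862·sin 14.8°/988 = 2862·0.2554/988 = 0.7400.
θ₂ = sin⁻¹(0.7400) = 47.73° (from vertical).
From the interface: 90° − 47.73° = 42.27°.

42.3°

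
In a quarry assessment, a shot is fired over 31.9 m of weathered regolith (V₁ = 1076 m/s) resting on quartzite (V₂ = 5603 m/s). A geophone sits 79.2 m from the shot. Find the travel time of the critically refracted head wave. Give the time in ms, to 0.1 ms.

72.3 ms

θ_c = arcsin(V₁/V₂) = arcsin(1076/5603) = 11.07°, cos θ_c = 0.9814.
Intercept time tᵢ = 2h cos θ_c / V₁ = 2·31.9·0.9814/1076 = 0.05819 s.
t = x/V₂ + tᵢ = 79.2/5603 + 0.05819 = 0.07233 s.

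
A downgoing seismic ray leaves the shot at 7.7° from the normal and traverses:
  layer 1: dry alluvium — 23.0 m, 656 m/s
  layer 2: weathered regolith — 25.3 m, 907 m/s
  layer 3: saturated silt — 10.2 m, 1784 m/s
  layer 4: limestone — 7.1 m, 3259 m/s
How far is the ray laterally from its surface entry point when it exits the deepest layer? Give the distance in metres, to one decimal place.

18.2 m

Apply Snell's law at each interface; in layer i the horizontal offset is hᵢ·tan θᵢ.
Layer 1: θ = 7.70°; offset = 23.0·tan 7.70° = 3.110 m.
Layer 2: sin θ = 907·sin 7.7°/656 = 0.1853, θ = 10.68°; offset = 25.3·tan 10.68° = 4.769 m.
Layer 3: sin θ = 1784·sin 7.7°/656 = 0.3644, θ = 21.37°; offset = 10.2·tan 21.37° = 3.991 m.
Layer 4: sin θ = 3259·sin 7.7°/656 = 0.6656, θ = 41.73°; offset = 7.1·tan 41.73° = 6.333 m.
Σ offsets = 18.203 m.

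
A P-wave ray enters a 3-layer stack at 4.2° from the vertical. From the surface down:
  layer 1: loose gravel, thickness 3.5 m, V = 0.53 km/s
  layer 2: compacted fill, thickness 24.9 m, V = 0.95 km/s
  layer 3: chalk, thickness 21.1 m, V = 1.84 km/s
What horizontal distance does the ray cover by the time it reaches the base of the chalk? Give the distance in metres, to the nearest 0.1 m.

9.1 m

Apply Snell's law at each interface; in layer i the horizontal offset is hᵢ·tan θᵢ.
Layer 1: θ = 4.20°; offset = 3.5·tan 4.20° = 0.257 m.
Layer 2: sin θ = 0.95·sin 4.2°/0.53 = 0.1313, θ = 7.54°; offset = 24.9·tan 7.54° = 3.297 m.
Layer 3: sin θ = 1.84·sin 4.2°/0.53 = 0.2543, θ = 14.73°; offset = 21.1·tan 14.73° = 5.547 m.
Summing the layer offsets gives 9.102 m.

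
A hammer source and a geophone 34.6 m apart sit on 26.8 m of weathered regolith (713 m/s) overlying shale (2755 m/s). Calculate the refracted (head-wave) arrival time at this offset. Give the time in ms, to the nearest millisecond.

θ_c = arcsin(V₁/V₂) = arcsin(713/2755) = 15.00°, cos θ_c = 0.9659.
Intercept time tᵢ = 2h cos θ_c / V₁ = 2·26.8·0.9659/713 = 0.07261 s.
t = x/V₂ + tᵢ = 34.6/2755 + 0.07261 = 0.08517 s.

85 ms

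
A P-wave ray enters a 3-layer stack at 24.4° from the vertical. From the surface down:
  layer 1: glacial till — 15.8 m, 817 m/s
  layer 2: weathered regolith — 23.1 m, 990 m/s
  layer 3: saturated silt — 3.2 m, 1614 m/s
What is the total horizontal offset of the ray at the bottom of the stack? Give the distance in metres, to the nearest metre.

25 m

p = sin θ₁/V₁ = sin 24.4°/817 = 5.0564e-04 s/m is conserved through the stack.
Layer 1: θ = 24.40°; offset = 15.8·tan 24.40° = 7.167 m.
Layer 2: sin θ = p·990 = 0.5006 → θ = 30.04°; offset = 23.1·tan 30.04° = 13.357 m.
Layer 3: sin θ = p·1614 = 0.8161 → θ = 54.70°; offset = 3.2·tan 54.70° = 4.519 m.
Summing the layer offsets gives 25.043 m.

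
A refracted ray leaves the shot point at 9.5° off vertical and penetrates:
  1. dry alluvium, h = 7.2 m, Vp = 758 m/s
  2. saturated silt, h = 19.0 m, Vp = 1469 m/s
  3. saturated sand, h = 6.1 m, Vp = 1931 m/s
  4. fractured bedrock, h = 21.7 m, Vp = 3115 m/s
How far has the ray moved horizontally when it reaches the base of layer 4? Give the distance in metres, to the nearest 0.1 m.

30.5 m

Apply Snell's law at each interface; in layer i the horizontal offset is hᵢ·tan θᵢ.
Layer 1: θ = 9.50°; offset = 7.2·tan 9.50° = 1.205 m.
Layer 2: sin θ = 1469·sin 9.5°/758 = 0.3199, θ = 18.65°; offset = 19.0·tan 18.65° = 6.414 m.
Layer 3: sin θ = 1931·sin 9.5°/758 = 0.4205, θ = 24.86°; offset = 6.1·tan 24.86° = 2.827 m.
Layer 4: sin θ = 3115·sin 9.5°/758 = 0.6783, θ = 42.71°; offset = 21.7·tan 42.71° = 20.030 m.
Summing the layer offsets gives 30.476 m.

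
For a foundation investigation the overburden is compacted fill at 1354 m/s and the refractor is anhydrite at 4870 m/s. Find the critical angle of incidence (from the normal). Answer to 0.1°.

At critical incidence the refracted ray runs along the interface (θ₂ = 90°), so sin θ_c = V₁/V₂.
θ_c = arcsin(1354/4870) = arcsin 0.2780 = 16.14°.

16.1°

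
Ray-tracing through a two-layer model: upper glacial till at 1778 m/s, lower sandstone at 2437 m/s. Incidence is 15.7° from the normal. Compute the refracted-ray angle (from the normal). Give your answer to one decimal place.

sin θ₁/V₁ = sin θ₂/V₂ ⇒ sin θ₂ = 2437·sin 15.7°/1778 = 2437·0.2706/1778 = 0.3709.
θ₂ = sin⁻¹(0.3709) = 21.77° (from vertical).

21.8°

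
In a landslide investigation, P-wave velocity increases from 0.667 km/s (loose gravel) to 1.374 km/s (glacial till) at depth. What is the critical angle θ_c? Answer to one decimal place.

Critical incidence: sin θ_c = V₁/V₂ = 0.667/1.374 = 0.4854.
θ_c = arcsin 0.4854 = 29.04°.

29.0°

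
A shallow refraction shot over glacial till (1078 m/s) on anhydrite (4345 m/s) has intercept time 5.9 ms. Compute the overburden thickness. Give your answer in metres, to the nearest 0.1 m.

3.3 m

θ_c = arcsin(1078/4345) = 14.37°; cos θ_c = 0.9687.
tᵢ = 2h cos θ_c/V₁ ⇒ h = tᵢ·V₁/(2 cos θ_c) = 0.0059·1078/(2·0.9687) = 3.28 m.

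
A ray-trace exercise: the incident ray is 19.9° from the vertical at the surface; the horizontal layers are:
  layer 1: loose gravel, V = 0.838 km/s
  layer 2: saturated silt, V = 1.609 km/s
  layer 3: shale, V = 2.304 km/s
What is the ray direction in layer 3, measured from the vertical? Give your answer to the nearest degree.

Snell's law across each interface conserves sin θ / V, so sin θ_3 = V_3·sin θ₁/V₁.
sin θ_3 = 2.304 × sin 19.9° / 0.838 = 0.9358.
θ_3 = 69.36° from the vertical.

69°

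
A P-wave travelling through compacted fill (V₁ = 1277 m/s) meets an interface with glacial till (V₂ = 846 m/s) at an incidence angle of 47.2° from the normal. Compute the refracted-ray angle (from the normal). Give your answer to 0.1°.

29.1°

sin θ₁/V₁ = sin θ₂/V₂ ⇒ sin θ₂ = 846·sin 47.2°/1277 = 846·0.7337/1277 = 0.4861.
θ₂ = sin⁻¹(0.4861) = 29.08° (from vertical).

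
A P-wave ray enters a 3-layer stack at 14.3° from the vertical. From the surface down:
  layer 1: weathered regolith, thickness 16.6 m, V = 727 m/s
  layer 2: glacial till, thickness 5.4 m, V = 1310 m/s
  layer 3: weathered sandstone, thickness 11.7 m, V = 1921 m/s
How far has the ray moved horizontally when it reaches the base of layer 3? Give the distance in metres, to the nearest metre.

17 m

Ray parameter p = sin 14.3° / 727 m/s = 3.3975e-04 s/m.
Layer 1: θ = 14.30°; offset = 16.6·tan 14.30° = 4.231 m.
Layer 2: sin θ = p·1310 = 0.4451 → θ = 26.43°; offset = 5.4·tan 26.43° = 2.684 m.
Layer 3: sin θ = p·1921 = 0.6527 → θ = 40.74°; offset = 11.7·tan 40.74° = 10.079 m.
Total horizontal offset = 16.994 m.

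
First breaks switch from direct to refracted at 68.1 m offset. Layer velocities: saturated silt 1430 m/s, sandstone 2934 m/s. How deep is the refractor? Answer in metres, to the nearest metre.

h = (x_cross/2)·√((V₂−V₁)/(V₂+V₁)).
(V₂−V₁)/(V₂+V₁) = (2934−1430)/(2934+1430) = 0.3446; √ = 0.5871.
h = (68.1/2)·0.5871 = 19.99 m.

20 m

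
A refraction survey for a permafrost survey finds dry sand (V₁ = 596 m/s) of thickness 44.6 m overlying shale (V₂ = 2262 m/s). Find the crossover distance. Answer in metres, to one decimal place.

116.8 m

θ_c = arcsin(596/2262) = 15.28°, so cos θ_c = 0.9647 and tᵢ = 2h cos θ_c/V₁ = 0.1444 s.
At crossover x/V₁ = x/V₂ + tᵢ ⇒ x = tᵢ/(1/V₁ − 1/V₂) = 0.14438/(1.6779e-03 − 4.4209e-04) = 116.83 m.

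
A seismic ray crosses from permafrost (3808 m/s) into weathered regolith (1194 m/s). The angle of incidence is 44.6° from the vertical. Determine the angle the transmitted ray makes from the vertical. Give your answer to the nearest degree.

sin θ₁/V₁ = sin θ₂/V₂ ⇒ sin θ₂ = 1194·sin 44.6°/3808 = 1194·0.7022/3808 = 0.2202.
θ₂ = arcsin 0.2202 = 12.72° from the normal.

13°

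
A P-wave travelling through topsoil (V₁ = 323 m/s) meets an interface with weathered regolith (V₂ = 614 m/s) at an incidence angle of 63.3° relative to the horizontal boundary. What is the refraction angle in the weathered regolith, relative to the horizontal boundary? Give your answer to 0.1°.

31.3°

Convert to the normal: θ₁ = 90° − 63.3° = 26.7°.
Snell's law: sin θ₂ = (V₂/V₁)·sin θ₁ = (614/323)·sin 26.7° = 0.8541.
θ₂ = sin⁻¹(0.8541) = 58.66° (from vertical).
From the interface: 90° − 58.66° = 31.34°.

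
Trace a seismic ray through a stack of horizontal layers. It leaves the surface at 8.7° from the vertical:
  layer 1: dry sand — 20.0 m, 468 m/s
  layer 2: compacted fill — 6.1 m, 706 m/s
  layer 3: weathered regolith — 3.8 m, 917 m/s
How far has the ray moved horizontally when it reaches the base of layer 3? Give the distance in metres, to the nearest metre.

Apply Snell's law at each interface; in layer i the horizontal offset is hᵢ·tan θᵢ.
Layer 1: θ = 8.70°; offset = 20.0·tan 8.70° = 3.060 m.
Layer 2: sin θ = 706·sin 8.7°/468 = 0.2282, θ = 13.19°; offset = 6.1·tan 13.19° = 1.430 m.
Layer 3: sin θ = 917·sin 8.7°/468 = 0.2964, θ = 17.24°; offset = 3.8·tan 17.24° = 1.179 m.
Σ offsets = 5.669 m.

6 m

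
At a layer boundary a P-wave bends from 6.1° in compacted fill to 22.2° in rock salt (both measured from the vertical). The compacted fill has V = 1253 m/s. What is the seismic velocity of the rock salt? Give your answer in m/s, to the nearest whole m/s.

sin 6.1° = 0.1063; sin 22.2° = 0.3778.
V₂ = V₁·(sin θ₂/sin θ₁) = 1253·(0.3778/0.1063) = 4455.26 m/s.

4455 m/s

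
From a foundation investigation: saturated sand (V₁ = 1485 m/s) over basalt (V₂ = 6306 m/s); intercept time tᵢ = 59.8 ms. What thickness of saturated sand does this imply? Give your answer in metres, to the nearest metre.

46 m

θ_c = arcsin(1485/6306) = 13.62°; cos θ_c = 0.9719.
tᵢ = 2h cos θ_c/V₁ ⇒ h = tᵢ·V₁/(2 cos θ_c) = 0.0598·1485/(2·0.9719) = 45.69 m.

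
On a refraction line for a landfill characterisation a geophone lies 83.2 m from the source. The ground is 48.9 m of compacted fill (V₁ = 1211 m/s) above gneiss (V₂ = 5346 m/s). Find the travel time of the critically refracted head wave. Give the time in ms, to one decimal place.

94.2 ms

t = x/V₂ + 2h·√(V₂²−V₁²)/(V₁V₂).
√(V₂²−V₁²) = √(5346²−1211²) = 5207.0 m/s; delay term = 2·48.9·5207.0/(1211·5346) = 0.07866 s.
t = 83.2/5346 + 0.07866 = 0.09422 s.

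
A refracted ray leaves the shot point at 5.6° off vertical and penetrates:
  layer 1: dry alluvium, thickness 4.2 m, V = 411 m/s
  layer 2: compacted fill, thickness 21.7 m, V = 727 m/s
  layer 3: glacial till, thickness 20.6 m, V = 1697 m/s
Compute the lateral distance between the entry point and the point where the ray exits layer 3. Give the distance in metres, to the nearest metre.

Ray parameter p = sin 5.6° / 411 m/s = 2.3743e-04 s/m.
Layer 1: θ = 5.60°; offset = 4.2·tan 5.60° = 0.412 m.
Layer 2: sin θ = p·727 = 0.1726 → θ = 9.94°; offset = 21.7·tan 9.94° = 3.803 m.
Layer 3: sin θ = p·1697 = 0.4029 → θ = 23.76°; offset = 20.6·tan 23.76° = 9.069 m.
Total horizontal offset = 13.283 m.

13 m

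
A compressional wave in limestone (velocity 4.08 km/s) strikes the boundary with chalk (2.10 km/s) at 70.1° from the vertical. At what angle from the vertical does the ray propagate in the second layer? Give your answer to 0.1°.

28.9°

Snell's law: sin θ₂ = (V₂/V₁)·sin θ₁ = (2.10/4.08)·sin 70.1° = 0.4840.
θ₂ = arcsin 0.4840 = 28.95° from the normal.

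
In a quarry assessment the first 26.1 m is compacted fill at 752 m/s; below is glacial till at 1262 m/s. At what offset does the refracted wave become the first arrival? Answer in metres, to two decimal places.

103.73 m

x_cross = 2h·√((V₂+V₁)/(V₂−V₁)).
(V₂+V₁)/(V₂−V₁) = (1262+752)/(1262−752) = 3.9490; √ = 1.9872.
x_cross = 2·26.1·1.9872 = 103.73 m.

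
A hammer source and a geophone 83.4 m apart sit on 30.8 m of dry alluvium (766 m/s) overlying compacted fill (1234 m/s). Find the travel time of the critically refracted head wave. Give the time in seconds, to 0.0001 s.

0.1306 s

t = x/V₂ + 2h·√(V₂²−V₁²)/(V₁V₂).
√(V₂²−V₁²) = √(1234²−766²) = 967.5 m/s; delay term = 2·30.8·967.5/(766·1234) = 0.06305 s.
t = 83.4/1234 + 0.06305 = 0.13063 s.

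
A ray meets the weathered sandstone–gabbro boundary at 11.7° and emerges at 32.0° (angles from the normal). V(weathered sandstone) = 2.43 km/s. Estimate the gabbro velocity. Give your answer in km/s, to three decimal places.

6.350 km/s

sin 11.7° = 0.2028; sin 32.0° = 0.5299.
V₂ = V₁·(sin θ₂/sin θ₁) = 2.43·(0.5299/0.2028) = 6.350 km/s.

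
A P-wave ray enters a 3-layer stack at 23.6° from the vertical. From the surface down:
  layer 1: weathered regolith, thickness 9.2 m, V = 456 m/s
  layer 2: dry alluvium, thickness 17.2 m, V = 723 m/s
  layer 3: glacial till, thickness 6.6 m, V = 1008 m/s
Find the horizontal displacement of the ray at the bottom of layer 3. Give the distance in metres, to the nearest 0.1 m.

p = sin θ₁/V₁ = sin 23.6°/456 = 8.7796e-04 s/m is conserved through the stack.
Layer 1: θ = 23.60°; offset = 9.2·tan 23.60° = 4.019 m.
Layer 2: sin θ = p·723 = 0.6348 → θ = 39.40°; offset = 17.2·tan 39.40° = 14.129 m.
Layer 3: sin θ = p·1008 = 0.8850 → θ = 62.25°; offset = 6.6·tan 62.25° = 12.544 m.
Total horizontal offset = 30.693 m.

30.7 m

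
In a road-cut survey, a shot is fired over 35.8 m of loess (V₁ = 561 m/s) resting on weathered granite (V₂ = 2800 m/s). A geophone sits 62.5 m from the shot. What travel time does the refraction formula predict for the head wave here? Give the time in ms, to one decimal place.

147.4 ms

t = x/V₂ + 2h·√(V₂²−V₁²)/(V₁V₂).
√(V₂²−V₁²) = √(2800²−561²) = 2743.2 m/s; delay term = 2·35.8·2743.2/(561·2800) = 0.12504 s.
t = 62.5/2800 + 0.12504 = 0.14736 s.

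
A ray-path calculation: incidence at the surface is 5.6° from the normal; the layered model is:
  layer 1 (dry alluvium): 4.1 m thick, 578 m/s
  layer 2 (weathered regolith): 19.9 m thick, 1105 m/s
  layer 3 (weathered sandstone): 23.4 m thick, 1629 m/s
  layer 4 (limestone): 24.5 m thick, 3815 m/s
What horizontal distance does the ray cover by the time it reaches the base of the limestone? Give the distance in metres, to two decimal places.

31.50 m

p = sin θ₁/V₁ = sin 5.6°/578 = 1.6883e-04 s/m is conserved through the stack.
Layer 1: θ = 5.60°; offset = 4.1·tan 5.60° = 0.4020 m.
Layer 2: sin θ = p·1105 = 0.1866 → θ = 10.75°; offset = 19.9·tan 10.75° = 3.7788 m.
Layer 3: sin θ = p·1629 = 0.2750 → θ = 15.96°; offset = 23.4·tan 15.96° = 6.6936 m.
Layer 4: sin θ = p·3815 = 0.6441 → θ = 40.10°; offset = 24.5·tan 40.10° = 20.6286 m.
Summing the layer offsets gives 31.5030 m.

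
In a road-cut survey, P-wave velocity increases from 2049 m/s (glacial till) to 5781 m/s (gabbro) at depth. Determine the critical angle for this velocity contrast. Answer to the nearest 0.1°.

20.8°

At critical incidence the refracted ray runs along the interface (θ₂ = 90°), so sin θ_c = V₁/V₂.
θ_c = arcsin(2049/5781) = arcsin 0.3544 = 20.76°.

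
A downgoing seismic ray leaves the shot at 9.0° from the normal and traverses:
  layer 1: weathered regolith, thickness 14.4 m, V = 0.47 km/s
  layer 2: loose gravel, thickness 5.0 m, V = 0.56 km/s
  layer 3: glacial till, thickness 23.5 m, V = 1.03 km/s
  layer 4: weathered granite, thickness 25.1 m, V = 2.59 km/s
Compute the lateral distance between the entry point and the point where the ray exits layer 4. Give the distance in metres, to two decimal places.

54.50 m

Ray parameter p = sin 9.0° / 0.47 km/s = 3.3284e-01 s/km.
Layer 1: θ = 9.00°; offset = 14.4·tan 9.00° = 2.2807 m.
Layer 2: sin θ = p·0.56 = 0.1864 → θ = 10.74°; offset = 5.0·tan 10.74° = 0.9486 m.
Layer 3: sin θ = p·1.03 = 0.3428 → θ = 20.05°; offset = 23.5·tan 20.05° = 8.5761 m.
Layer 4: sin θ = p·2.59 = 0.8621 → θ = 59.55°; offset = 25.1·tan 59.55° = 42.6930 m.
Σ offsets = 54.4984 m.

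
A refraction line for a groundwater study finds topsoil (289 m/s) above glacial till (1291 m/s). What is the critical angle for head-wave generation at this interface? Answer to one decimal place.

12.9°

Critical incidence: sin θ_c = V₁/V₂ = 289/1291 = 0.2239.
θ_c = arcsin 0.2239 = 12.94°.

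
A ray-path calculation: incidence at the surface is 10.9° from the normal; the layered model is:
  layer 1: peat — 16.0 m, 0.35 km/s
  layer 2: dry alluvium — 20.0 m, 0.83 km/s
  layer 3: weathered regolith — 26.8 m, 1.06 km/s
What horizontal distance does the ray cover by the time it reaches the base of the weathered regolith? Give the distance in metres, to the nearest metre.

32 m

Ray parameter p = sin 10.9° / 0.35 km/s = 5.4027e-01 s/km.
Layer 1: θ = 10.90°; offset = 16.0·tan 10.90° = 3.081 m.
Layer 2: sin θ = p·0.83 = 0.4484 → θ = 26.64°; offset = 20.0·tan 26.64° = 10.034 m.
Layer 3: sin θ = p·1.06 = 0.5727 → θ = 34.94°; offset = 26.8·tan 34.94° = 18.722 m.
Summing the layer offsets gives 31.837 m.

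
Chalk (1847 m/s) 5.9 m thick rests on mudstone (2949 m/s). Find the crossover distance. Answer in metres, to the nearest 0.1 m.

24.6 m

x_cross = 2h·√((V₂+V₁)/(V₂−V₁)).
(V₂+V₁)/(V₂−V₁) = (2949+1847)/(2949−1847) = 4.3521; √ = 2.0862.
x_cross = 2·5.9·2.0862 = 24.62 m.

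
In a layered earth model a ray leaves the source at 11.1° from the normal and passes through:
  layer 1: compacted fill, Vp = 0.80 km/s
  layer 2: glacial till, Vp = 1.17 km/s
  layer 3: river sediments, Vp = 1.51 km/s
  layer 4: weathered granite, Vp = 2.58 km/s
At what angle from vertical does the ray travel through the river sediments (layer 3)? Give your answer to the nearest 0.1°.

21.3°

Snell's law across each interface conserves sin θ / V, so sin θ_3 = V_3·sin θ₁/V₁.
sin θ_3 = 1.51 × sin 11.1° / 0.80 = 0.3634.
θ_3 = 21.31° from the vertical.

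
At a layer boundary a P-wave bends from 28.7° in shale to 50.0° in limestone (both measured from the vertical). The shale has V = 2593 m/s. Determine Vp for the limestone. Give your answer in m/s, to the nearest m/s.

Snell's law: sin 28.7°/V₁ = sin 50.0°/V₂.
V₂ = V₁·sin 50.0°/sin 28.7° = 2593 × 1.5952 = 4136.31 m/s.

4136 m/s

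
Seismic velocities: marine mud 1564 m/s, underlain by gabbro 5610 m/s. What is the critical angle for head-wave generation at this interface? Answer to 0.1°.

At critical incidence the refracted ray runs along the interface (θ₂ = 90°), so sin θ_c = V₁/V₂.
θ_c = arcsin(1564/5610) = arcsin 0.2788 = 16.19°.

16.2°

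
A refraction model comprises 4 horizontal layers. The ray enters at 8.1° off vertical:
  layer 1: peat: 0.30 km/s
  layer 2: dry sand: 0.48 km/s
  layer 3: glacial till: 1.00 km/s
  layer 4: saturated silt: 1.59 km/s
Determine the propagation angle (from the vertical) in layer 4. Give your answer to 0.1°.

48.3°

Ray parameter p = sin 8.1° / 0.30 = 4.6967e-01 s/km.
sin θ_4 = p·V_4 = 4.6967e-01 × 1.59 = 0.7468.
θ_4 = arcsin 0.7468 = 48.31°.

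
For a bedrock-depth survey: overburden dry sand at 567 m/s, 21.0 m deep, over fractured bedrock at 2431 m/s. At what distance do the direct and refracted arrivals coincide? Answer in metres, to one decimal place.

θ_c = arcsin(567/2431) = 13.49°, so cos θ_c = 0.9724 and tᵢ = 2h cos θ_c/V₁ = 0.0720 s.
At crossover x/V₁ = x/V₂ + tᵢ ⇒ x = tᵢ/(1/V₁ − 1/V₂) = 0.07203/(1.7637e-03 − 4.1135e-04) = 53.27 m.

53.3 m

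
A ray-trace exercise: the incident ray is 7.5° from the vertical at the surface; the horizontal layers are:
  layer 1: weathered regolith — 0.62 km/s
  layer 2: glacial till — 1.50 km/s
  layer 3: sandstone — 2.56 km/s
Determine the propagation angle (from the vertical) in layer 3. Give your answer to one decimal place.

Ray parameter p = sin 7.5° / 0.62 = 2.1053e-01 s/km.
sin θ_3 = p·V_3 = 2.1053e-01 × 2.56 = 0.5389.
θ_3 = arcsin 0.5389 = 32.61°.

32.6°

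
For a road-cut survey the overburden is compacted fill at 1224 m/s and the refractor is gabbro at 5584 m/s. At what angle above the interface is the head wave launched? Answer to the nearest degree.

Critical incidence: sin θ_c = V₁/V₂ = 1224/5584 = 0.2192.
θ_c = arcsin 0.2192 = 12.66°.
Measured from the interface: 90° − 12.66° = 77.34°.

77°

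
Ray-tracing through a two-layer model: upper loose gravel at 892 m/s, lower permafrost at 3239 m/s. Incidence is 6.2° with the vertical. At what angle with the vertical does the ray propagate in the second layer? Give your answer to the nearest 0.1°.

Snell's law: sin θ₂ = (V₂/V₁)·sin θ₁ = (3239/892)·sin 6.2° = 0.3922.
θ₂ = arcsin 0.3922 = 23.09° from the normal.

23.1°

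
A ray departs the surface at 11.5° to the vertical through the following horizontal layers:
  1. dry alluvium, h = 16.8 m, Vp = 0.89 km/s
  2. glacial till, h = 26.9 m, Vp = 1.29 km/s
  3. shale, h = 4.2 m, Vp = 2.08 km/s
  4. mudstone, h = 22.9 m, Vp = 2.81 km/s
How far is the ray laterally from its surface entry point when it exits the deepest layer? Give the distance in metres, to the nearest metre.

p = sin θ₁/V₁ = sin 11.5°/0.89 = 2.2401e-01 s/km is conserved through the stack.
Layer 1: θ = 11.50°; offset = 16.8·tan 11.50° = 3.418 m.
Layer 2: sin θ = p·1.29 = 0.2890 → θ = 16.80°; offset = 26.9·tan 16.80° = 8.120 m.
Layer 3: sin θ = p·2.08 = 0.4659 → θ = 27.77°; offset = 4.2·tan 27.77° = 2.212 m.
Layer 4: sin θ = p·2.81 = 0.6295 → θ = 39.01°; offset = 22.9·tan 39.01° = 18.551 m.
Total horizontal offset = 32.301 m.

32 m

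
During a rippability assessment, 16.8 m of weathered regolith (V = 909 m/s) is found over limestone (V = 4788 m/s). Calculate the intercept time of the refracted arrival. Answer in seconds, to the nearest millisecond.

0.036 s

tᵢ = 2h·√(V₂²−V₁²)/(V₁V₂).
√(V₂²−V₁²) = √(4788²−909²) = 4700.9 m/s.
tᵢ = 2·16.8·4700.9/(909·4788) = 0.03629 s.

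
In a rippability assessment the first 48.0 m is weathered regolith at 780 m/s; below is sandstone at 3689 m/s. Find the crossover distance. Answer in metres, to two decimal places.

x_cross = 2h·√((V₂+V₁)/(V₂−V₁)).
(V₂+V₁)/(V₂−V₁) = (3689+780)/(3689−780) = 1.5363; √ = 1.2395.
x_cross = 2·48.0·1.2395 = 118.99 m.

118.99 m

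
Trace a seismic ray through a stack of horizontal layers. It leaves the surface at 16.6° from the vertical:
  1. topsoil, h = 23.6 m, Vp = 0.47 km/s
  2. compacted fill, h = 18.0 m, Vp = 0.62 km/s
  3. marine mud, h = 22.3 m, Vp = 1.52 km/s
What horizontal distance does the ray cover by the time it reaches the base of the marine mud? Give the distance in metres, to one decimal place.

p = sin θ₁/V₁ = sin 16.6°/0.47 = 6.0785e-01 s/km is conserved through the stack.
Layer 1: θ = 16.60°; offset = 23.6·tan 16.60° = 7.035 m.
Layer 2: sin θ = p·0.62 = 0.3769 → θ = 22.14°; offset = 18.0·tan 22.14° = 7.324 m.
Layer 3: sin θ = p·1.52 = 0.9239 → θ = 67.51°; offset = 22.3·tan 67.51° = 53.856 m.
Σ offsets = 68.215 m.

68.2 m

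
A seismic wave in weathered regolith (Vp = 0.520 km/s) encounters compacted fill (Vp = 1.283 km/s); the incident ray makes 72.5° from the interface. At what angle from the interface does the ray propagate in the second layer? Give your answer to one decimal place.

42.1°

Angle from the normal: 90° − 72.5° = 17.5°.
Snell's law: sin θ₂ = (V₂/V₁)·sin θ₁ = (1.283/0.520)·sin 17.5° = 0.7419.
θ₂ = arcsin 0.7419 = 47.90° from the normal.
From the interface: 90° − 47.90° = 42.10°.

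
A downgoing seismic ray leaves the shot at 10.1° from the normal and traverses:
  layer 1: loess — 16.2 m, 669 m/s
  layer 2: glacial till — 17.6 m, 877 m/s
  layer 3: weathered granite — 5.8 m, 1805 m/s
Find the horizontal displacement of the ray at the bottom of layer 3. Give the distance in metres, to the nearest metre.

Apply Snell's law at each interface; in layer i the horizontal offset is hᵢ·tan θᵢ.
Layer 1: θ = 10.10°; offset = 16.2·tan 10.10° = 2.886 m.
Layer 2: sin θ = 877·sin 10.1°/669 = 0.2299, θ = 13.29°; offset = 17.6·tan 13.29° = 4.157 m.
Layer 3: sin θ = 1805·sin 10.1°/669 = 0.4731, θ = 28.24°; offset = 5.8·tan 28.24° = 3.115 m.
Summing the layer offsets gives 10.158 m.

10 m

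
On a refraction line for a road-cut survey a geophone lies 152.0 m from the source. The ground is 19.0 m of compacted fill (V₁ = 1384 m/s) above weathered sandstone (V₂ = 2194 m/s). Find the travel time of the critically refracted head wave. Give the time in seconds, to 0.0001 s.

0.0906 s

θ_c = arcsin(V₁/V₂) = arcsin(1384/2194) = 39.11°, cos θ_c = 0.7759.
Intercept time tᵢ = 2h cos θ_c / V₁ = 2·19.0·0.7759/1384 = 0.02130 s.
t = x/V₂ + tᵢ = 152.0/2194 + 0.02130 = 0.09058 s.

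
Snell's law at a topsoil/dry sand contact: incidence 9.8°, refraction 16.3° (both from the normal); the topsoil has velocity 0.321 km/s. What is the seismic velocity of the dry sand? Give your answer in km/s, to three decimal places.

Snell's law: sin 9.8°/V₁ = sin 16.3°/V₂.
V₂ = V₁·sin 16.3°/sin 9.8° = 0.321 × 1.6489 = 0.529 km/s.

0.529 km/s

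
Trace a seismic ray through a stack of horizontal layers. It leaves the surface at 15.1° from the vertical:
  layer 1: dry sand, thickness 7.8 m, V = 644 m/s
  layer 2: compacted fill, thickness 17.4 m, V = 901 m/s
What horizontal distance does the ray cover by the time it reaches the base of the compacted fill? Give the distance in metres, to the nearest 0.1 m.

p = sin θ₁/V₁ = sin 15.1°/644 = 4.0451e-04 s/m is conserved through the stack.
Layer 1: θ = 15.10°; offset = 7.8·tan 15.10° = 2.105 m.
Layer 2: sin θ = p·901 = 0.3645 → θ = 21.37°; offset = 17.4·tan 21.37° = 6.810 m.
Σ offsets = 8.915 m.

8.9 m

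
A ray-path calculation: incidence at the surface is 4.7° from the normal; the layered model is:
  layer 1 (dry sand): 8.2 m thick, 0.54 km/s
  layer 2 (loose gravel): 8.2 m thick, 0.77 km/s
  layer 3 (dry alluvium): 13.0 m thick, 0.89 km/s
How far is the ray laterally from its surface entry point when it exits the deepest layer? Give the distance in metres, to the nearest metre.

3 m

Ray parameter p = sin 4.7° / 0.54 km/s = 1.5174e-01 s/km.
Layer 1: θ = 4.70°; offset = 8.2·tan 4.70° = 0.674 m.
Layer 2: sin θ = p·0.77 = 0.1168 → θ = 6.71°; offset = 8.2·tan 6.71° = 0.965 m.
Layer 3: sin θ = p·0.89 = 0.1350 → θ = 7.76°; offset = 13.0·tan 7.76° = 1.772 m.
Σ offsets = 3.411 m.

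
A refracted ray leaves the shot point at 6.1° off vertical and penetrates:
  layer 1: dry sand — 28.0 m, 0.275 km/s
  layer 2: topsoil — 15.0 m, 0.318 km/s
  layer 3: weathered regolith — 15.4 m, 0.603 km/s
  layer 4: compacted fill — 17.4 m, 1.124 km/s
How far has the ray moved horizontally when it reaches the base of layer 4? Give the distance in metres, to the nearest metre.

Ray parameter p = sin 6.1° / 0.275 km/s = 3.8641e-01 s/km.
Layer 1: θ = 6.10°; offset = 28.0·tan 6.10° = 2.992 m.
Layer 2: sin θ = p·0.318 = 0.1229 → θ = 7.06°; offset = 15.0·tan 7.06° = 1.857 m.
Layer 3: sin θ = p·0.603 = 0.2330 → θ = 13.47°; offset = 15.4·tan 13.47° = 3.690 m.
Layer 4: sin θ = p·1.124 = 0.4343 → θ = 25.74°; offset = 17.4·tan 25.74° = 8.390 m.
Σ offsets = 16.930 m.

17 m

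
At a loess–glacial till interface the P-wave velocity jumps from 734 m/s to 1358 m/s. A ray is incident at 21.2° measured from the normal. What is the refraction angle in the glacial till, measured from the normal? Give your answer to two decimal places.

sin θ₁/V₁ = sin θ₂/V₂ ⇒ sin θ₂ = 1358·sin 21.2°/734 = 1358·0.3616/734 = 0.6691.
θ₂ = sin⁻¹(0.6691) = 41.99° (from vertical).

41.99°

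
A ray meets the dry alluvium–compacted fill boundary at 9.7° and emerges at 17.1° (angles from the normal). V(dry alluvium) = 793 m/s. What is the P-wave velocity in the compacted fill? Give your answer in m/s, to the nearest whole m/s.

sin 9.7° = 0.1685; sin 17.1° = 0.2940.
V₂ = V₁·(sin θ₂/sin θ₁) = 793·(0.2940/0.1685) = 1383.91 m/s.

1384 m/s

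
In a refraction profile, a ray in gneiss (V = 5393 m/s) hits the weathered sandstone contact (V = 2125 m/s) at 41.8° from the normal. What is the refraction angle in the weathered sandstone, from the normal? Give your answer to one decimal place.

15.2°

sin θ₁/V₁ = sin θ₂/V₂ ⇒ sin θ₂ = 2125·sin 41.8°/5393 = 2125·0.6665/5393 = 0.2626.
θ₂ = sin⁻¹(0.2626) = 15.23° (from vertical).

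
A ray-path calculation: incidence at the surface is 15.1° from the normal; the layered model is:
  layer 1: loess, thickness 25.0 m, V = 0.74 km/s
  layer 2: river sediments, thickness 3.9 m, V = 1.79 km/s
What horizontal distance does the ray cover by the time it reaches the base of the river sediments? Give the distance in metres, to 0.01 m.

p = sin θ₁/V₁ = sin 15.1°/0.74 = 3.5203e-01 s/km is conserved through the stack.
Layer 1: θ = 15.10°; offset = 25.0·tan 15.10° = 6.7455 m.
Layer 2: sin θ = p·1.79 = 0.6301 → θ = 39.06°; offset = 3.9·tan 39.06° = 3.1650 m.
Summing the layer offsets gives 9.9105 m.

9.91 m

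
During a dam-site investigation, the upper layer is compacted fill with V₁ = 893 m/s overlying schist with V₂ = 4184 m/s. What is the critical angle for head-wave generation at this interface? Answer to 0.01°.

12.32°

At critical incidence the refracted ray runs along the interface (θ₂ = 90°), so sin θ_c = V₁/V₂.
θ_c = arcsin(893/4184) = arcsin 0.2134 = 12.32°.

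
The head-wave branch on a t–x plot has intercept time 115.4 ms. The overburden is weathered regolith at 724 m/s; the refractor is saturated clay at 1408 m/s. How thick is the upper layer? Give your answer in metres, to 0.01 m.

θ_c = arcsin(724/1408) = 30.94°; cos θ_c = 0.8577.
tᵢ = 2h cos θ_c/V₁ ⇒ h = tᵢ·V₁/(2 cos θ_c) = 0.1154·724/(2·0.8577) = 48.71 m.

48.71 m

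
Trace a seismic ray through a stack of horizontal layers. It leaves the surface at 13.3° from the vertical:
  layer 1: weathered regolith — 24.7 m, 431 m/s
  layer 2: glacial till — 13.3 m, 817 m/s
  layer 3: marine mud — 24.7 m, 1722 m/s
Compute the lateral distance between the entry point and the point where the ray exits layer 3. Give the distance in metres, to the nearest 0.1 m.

p = sin θ₁/V₁ = sin 13.3°/431 = 5.3376e-04 s/m is conserved through the stack.
Layer 1: θ = 13.30°; offset = 24.7·tan 13.30° = 5.839 m.
Layer 2: sin θ = p·817 = 0.4361 → θ = 25.85°; offset = 13.3·tan 25.85° = 6.445 m.
Layer 3: sin θ = p·1722 = 0.9191 → θ = 66.80°; offset = 24.7·tan 66.80° = 57.628 m.
Total horizontal offset = 69.912 m.

69.9 m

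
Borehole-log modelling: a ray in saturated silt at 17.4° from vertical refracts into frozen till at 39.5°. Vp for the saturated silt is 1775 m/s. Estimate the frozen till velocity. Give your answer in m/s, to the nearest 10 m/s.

3780 m/s

Snell's law: sin 17.4°/V₁ = sin 39.5°/V₂.
V₂ = V₁·sin 39.5°/sin 17.4° = 1775 × 2.1271 = 3775.53 m/s.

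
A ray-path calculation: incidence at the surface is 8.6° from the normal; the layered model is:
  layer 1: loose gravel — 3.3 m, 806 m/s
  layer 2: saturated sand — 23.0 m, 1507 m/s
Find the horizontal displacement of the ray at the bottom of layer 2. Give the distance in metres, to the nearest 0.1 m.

Apply Snell's law at each interface; in layer i the horizontal offset is hᵢ·tan θᵢ.
Layer 1: θ = 8.60°; offset = 3.3·tan 8.60° = 0.499 m.
Layer 2: sin θ = 1507·sin 8.6°/806 = 0.2796, θ = 16.24°; offset = 23.0·tan 16.24° = 6.698 m.
Total horizontal offset = 7.197 m.

7.2 m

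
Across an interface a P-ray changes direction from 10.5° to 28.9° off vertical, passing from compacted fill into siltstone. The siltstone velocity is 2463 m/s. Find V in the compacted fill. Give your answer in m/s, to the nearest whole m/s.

929 m/s

Snell's law: sin 10.5°/V₁ = sin 28.9°/V₂.
V₁ = V₂·sin 10.5°/sin 28.9° = 2463 × 0.3771 = 928.75 m/s.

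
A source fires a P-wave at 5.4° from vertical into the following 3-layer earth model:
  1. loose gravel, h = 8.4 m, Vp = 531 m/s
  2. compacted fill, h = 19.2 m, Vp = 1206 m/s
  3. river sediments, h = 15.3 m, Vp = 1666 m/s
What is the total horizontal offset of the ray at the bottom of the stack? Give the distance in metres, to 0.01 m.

Apply Snell's law at each interface; in layer i the horizontal offset is hᵢ·tan θᵢ.
Layer 1: θ = 5.40°; offset = 8.4·tan 5.40° = 0.7940 m.
Layer 2: sin θ = 1206·sin 5.4°/531 = 0.2137, θ = 12.34°; offset = 19.2·tan 12.34° = 4.2008 m.
Layer 3: sin θ = 1666·sin 5.4°/531 = 0.2953, θ = 17.17°; offset = 15.3·tan 17.17° = 4.7283 m.
Total horizontal offset = 9.7232 m.

9.72 m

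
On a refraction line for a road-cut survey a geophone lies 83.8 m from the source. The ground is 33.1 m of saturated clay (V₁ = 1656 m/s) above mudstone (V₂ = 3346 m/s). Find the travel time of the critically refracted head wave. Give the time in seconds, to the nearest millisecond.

t = x/V₂ + 2h·√(V₂²−V₁²)/(V₁V₂).
√(V₂²−V₁²) = √(3346²−1656²) = 2907.5 m/s; delay term = 2·33.1·2907.5/(1656·3346) = 0.03474 s.
t = 83.8/3346 + 0.03474 = 0.05978 s.

0.060 s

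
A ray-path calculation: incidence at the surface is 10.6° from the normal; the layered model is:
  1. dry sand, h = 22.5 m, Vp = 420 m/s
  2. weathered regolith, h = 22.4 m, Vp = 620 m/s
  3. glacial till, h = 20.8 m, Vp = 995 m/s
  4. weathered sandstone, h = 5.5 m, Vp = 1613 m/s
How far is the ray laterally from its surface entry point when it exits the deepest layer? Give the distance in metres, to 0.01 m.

26.09 m

Ray parameter p = sin 10.6° / 420 m/s = 4.3798e-04 s/m.
Layer 1: θ = 10.60°; offset = 22.5·tan 10.60° = 4.2108 m.
Layer 2: sin θ = p·620 = 0.2715 → θ = 15.76°; offset = 22.4·tan 15.76° = 6.3201 m.
Layer 3: sin θ = p·995 = 0.4358 → θ = 25.84°; offset = 20.8·tan 25.84° = 10.0710 m.
Layer 4: sin θ = p·1613 = 0.7065 → θ = 44.95°; offset = 5.5·tan 44.95° = 5.4900 m.
Total horizontal offset = 26.0919 m.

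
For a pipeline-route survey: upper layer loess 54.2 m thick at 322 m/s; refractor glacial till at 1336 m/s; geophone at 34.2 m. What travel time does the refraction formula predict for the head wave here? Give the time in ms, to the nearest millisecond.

t = x/V₂ + 2h·√(V₂²−V₁²)/(V₁V₂).
√(V₂²−V₁²) = √(1336²−322²) = 1296.6 m/s; delay term = 2·54.2·1296.6/(322·1336) = 0.32672 s.
t = 34.2/1336 + 0.32672 = 0.35232 s.

352 ms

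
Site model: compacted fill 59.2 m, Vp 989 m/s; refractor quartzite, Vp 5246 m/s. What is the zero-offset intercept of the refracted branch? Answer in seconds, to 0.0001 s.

0.1176 s

θ_c = arcsin(V₁/V₂) = arcsin(989/5246) = 10.87°; cos θ_c = 0.9821.
tᵢ = 2h·cos θ_c / V₁ = 2·59.2·0.9821 / 989 = 0.11757 s.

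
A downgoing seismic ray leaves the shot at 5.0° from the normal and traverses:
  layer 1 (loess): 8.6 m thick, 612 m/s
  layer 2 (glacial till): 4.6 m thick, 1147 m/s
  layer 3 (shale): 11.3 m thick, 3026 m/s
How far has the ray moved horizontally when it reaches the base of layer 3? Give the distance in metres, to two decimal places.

6.91 m

Apply Snell's law at each interface; in layer i the horizontal offset is hᵢ·tan θᵢ.
Layer 1: θ = 5.00°; offset = 8.6·tan 5.00° = 0.7524 m.
Layer 2: sin θ = 1147·sin 5.0°/612 = 0.1633, θ = 9.40°; offset = 4.6·tan 9.40° = 0.7616 m.
Layer 3: sin θ = 3026·sin 5.0°/612 = 0.4309, θ = 25.53°; offset = 11.3·tan 25.53° = 5.3964 m.
Σ offsets = 6.9104 m.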